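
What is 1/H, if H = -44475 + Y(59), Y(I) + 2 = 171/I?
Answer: -59/2623972 ≈ -2.2485e-5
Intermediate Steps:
Y(I) = -2 + 171/I
H = -2623972/59 (H = -44475 + (-2 + 171/59) = -44475 + 53/59 = -2623972/59 ≈ -44474.)
1/H = 1/(-2623972/59) = -59/2623972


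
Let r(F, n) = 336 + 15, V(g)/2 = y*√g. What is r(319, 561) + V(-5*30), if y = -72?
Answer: 351 - 720*I*√6 ≈ 351.0 - 1763.6*I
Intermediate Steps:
V(g) = -144*√g (V(g) = 2*(-72*√g) = -144*√g)
r(F, n) = 351
r(319, 561) + V(-5*30) = 351 - 144*5*I*√6 = 351 - 720*I*√6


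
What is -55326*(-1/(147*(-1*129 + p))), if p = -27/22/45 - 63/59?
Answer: -119688580/41371533 ≈ -2.8930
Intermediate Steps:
p = -7107/6490 (p = -27*1/22*(1/45) - 63*1/59 = -27/22*1/45 - 63/59 = -3/110 - 63/59 = -7107/6490 ≈ -1.0951)
-55326*(-1/(147*(-1*129 + p))) = -55326*(-1/(147*(-1*129 - 7107/6490))) = -55326*(-1/(147*(-129 - 7107/6490))) = -55326/((-844317/6490*(-147))) = -55326/124114599/6490 = -55326*6490/124114599 = -119688580/41371533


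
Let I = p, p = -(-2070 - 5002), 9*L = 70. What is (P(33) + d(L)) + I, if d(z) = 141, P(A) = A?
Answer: 7246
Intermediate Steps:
L = 70/9 (L = (⅑)*70 = 70/9 ≈ 7.7778)
p = 7072 (p = -1*(-7072) = 7072)
I = 7072
(P(33) + d(L)) + I = (33 + 141) + 7072 = 174 + 7072 = 7246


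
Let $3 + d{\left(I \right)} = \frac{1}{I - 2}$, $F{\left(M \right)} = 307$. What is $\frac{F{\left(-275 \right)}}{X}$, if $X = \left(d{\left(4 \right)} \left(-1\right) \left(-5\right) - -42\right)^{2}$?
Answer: $\frac{1228}{3481} \approx 0.35277$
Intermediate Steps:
$d{\left(I \right)} = -3 + \frac{1}{-2 + I}$ ($d{\left(I \right)} = -3 + \frac{1}{I - 2} = -3 + \frac{1}{-2 + I}$)
$X = \frac{3481}{4}$ ($X = \left(\frac{7 - 12}{-2 + 4} \left(-1\right) \left(-5\right) - -42\right)^{2} = \left(\frac{7 - 12}{2} \left(-1\right) \left(-5\right) + 42\right)^{2} = \left(\frac{1}{2} \left(-5\right) \left(-1\right) \left(-5\right) + 42\right)^{2} = \left(\left(- \frac{5}{2}\right) \left(-1\right) \left(-5\right) + 42\right)^{2} = \left(\frac{5}{2} \left(-5\right) + 42\right)^{2} = \left(- \frac{25}{2} + 42\right)^{2} = \left(\frac{59}{2}\right)^{2} = \frac{3481}{4} \approx 870.25$)
$\frac{F{\left(-275 \right)}}{X} = \frac{307}{\frac{3481}{4}} = 307 \cdot \frac{4}{3481} = \frac{1228}{3481}$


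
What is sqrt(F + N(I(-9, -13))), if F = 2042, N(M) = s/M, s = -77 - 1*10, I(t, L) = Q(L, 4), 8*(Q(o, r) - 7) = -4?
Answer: 2*sqrt(85709)/13 ≈ 45.040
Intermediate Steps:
Q(o, r) = 13/2 (Q(o, r) = 7 + (1/8)*(-4) = 7 - 1/2 = 13/2)
I(t, L) = 13/2
s = -87 (s = -77 - 10 = -87)
N(M) = -87/M
sqrt(F + N(I(-9, -13))) = sqrt(2042 - 87/13/2) = sqrt(2042 - 87*2/13) = sqrt(2042 - 174/13) = sqrt(26372/13) = 2*sqrt(85709)/13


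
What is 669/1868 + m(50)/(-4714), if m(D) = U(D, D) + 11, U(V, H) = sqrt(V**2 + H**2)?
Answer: 1566559/4402876 - 25*sqrt(2)/2357 ≈ 0.34080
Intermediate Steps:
U(V, H) = sqrt(H**2 + V**2)
m(D) = 11 + sqrt(2)*sqrt(D**2) (m(D) = sqrt(D**2 + D**2) + 11 = sqrt(2*D**2) + 11 = sqrt(2)*sqrt(D**2) + 11 = 11 + sqrt(2)*sqrt(D**2))
669/1868 + m(50)/(-4714) = 669/1868 + (11 + sqrt(2)*sqrt(50**2))/(-4714) = 669*(1/1868) + (11 + sqrt(2)*sqrt(2500))*(-1/4714) = 669/1868 + (11 + sqrt(2)*50)*(-1/4714) = 669/1868 + (11 + 50*sqrt(2))*(-1/4714) = 669/1868 + (-11/4714 - 25*sqrt(2)/2357) = 1566559/4402876 - 25*sqrt(2)/2357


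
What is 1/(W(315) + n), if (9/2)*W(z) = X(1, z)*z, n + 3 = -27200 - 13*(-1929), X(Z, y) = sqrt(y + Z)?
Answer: -1063/1485738 - 35*sqrt(79)/742869 ≈ -0.0011342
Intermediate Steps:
X(Z, y) = sqrt(Z + y)
n = -2126 (n = -3 + (-27200 - 13*(-1929)) = -3 + (-27200 + 25077) = -3 - 2123 = -2126)
W(z) = 2*z*sqrt(1 + z)/9 (W(z) = 2*(sqrt(1 + z)*z)/9 = 2*(z*sqrt(1 + z))/9 = 2*z*sqrt(1 + z)/9)
1/(W(315) + n) = 1/((2/9)*315*sqrt(1 + 315) - 2126) = 1/((2/9)*315*sqrt(316) - 2126) = 1/((2/9)*315*(2*sqrt(79)) - 2126) = 1/(140*sqrt(79) - 2126) = 1/(-2126 + 140*sqrt(79))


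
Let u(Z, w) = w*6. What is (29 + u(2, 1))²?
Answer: 1225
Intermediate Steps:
u(Z, w) = 6*w
(29 + u(2, 1))² = (29 + 6*1)² = (29 + 6)² = 35² = 1225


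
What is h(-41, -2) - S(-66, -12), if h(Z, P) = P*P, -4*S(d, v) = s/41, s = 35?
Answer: 691/164 ≈ 4.2134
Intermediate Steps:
S(d, v) = -35/164 (S(d, v) = -35/(4*41) = -1/4*35/41 = -35/164)
h(Z, P) = P**2
h(-41, -2) - S(-66, -12) = (-2)**2 - 1*(-35/164) = 4 + 35/164 = 691/164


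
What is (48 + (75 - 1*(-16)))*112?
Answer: 15568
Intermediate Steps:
(48 + (75 - 1*(-16)))*112 = (48 + (75 + 16))*112 = (48 + 91)*112 = 139*112 = 15568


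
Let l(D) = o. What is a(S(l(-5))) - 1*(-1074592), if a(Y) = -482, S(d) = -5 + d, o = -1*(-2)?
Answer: 1074110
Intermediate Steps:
o = 2
l(D) = 2
a(S(l(-5))) - 1*(-1074592) = -482 - 1*(-1074592) = -482 + 1074592 = 1074110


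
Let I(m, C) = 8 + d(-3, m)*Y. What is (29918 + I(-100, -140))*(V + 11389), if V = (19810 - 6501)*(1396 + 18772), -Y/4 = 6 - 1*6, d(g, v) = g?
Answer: 8032955409726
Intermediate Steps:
Y = 0 (Y = -4*(6 - 1*6) = -4*(6 - 6) = -4*0 = 0)
I(m, C) = 8 (I(m, C) = 8 - 3*0 = 8 + 0 = 8)
V = 268415912 (V = 13309*20168 = 268415912)
(29918 + I(-100, -140))*(V + 11389) = (29918 + 8)*(268415912 + 11389) = 29926*268427301 = 8032955409726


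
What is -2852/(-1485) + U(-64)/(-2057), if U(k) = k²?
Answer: -19636/277695 ≈ -0.070711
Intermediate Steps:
-2852/(-1485) + U(-64)/(-2057) = -2852/(-1485) + (-64)²/(-2057) = -2852*(-1/1485) + 4096*(-1/2057) = 2852/1485 - 4096/2057 = -19636/277695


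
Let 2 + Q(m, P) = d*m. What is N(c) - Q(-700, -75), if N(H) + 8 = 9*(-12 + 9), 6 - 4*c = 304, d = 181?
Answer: 126667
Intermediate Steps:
c = -149/2 (c = 3/2 - 1/4*304 = 3/2 - 76 = -149/2 ≈ -74.500)
Q(m, P) = -2 + 181*m
N(H) = -35 (N(H) = -8 + 9*(-12 + 9) = -8 + 9*(-3) = -8 - 27 = -35)
N(c) - Q(-700, -75) = -35 - (-2 + 181*(-700)) = -35 - (-2 - 126700) = -35 - 1*(-126702) = -35 + 126702 = 126667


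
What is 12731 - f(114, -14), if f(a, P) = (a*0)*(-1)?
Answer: 12731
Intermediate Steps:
f(a, P) = 0 (f(a, P) = 0*(-1) = 0)
12731 - f(114, -14) = 12731 - 1*0 = 12731 + 0 = 12731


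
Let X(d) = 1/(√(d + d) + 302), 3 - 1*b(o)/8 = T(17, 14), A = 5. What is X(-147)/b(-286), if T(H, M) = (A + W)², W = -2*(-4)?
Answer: I/(1328*(-302*I + 7*√6)) ≈ -2.4854e-6 + 1.4111e-7*I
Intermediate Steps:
W = 8
T(H, M) = 169 (T(H, M) = (5 + 8)² = 13² = 169)
b(o) = -1328 (b(o) = 24 - 8*169 = 24 - 1352 = -1328)
X(d) = 1/(302 + √2*√d) (X(d) = 1/(√(2*d) + 302) = 1/(√2*√d + 302) = 1/(302 + √2*√d))
X(-147)/b(-286) = 1/((302 + √2*√(-147))*(-1328)) = -1/1328/(302 + √2*(7*I*√3)) = -1/1328/(302 + 7*I*√6) = -1/(1328*(302 + 7*I*√6))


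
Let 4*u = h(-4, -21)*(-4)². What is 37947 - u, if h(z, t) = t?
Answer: 38031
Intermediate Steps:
u = -84 (u = (-21*(-4)²)/4 = (-21*16)/4 = (¼)*(-336) = -84)
37947 - u = 37947 - 1*(-84) = 37947 + 84 = 38031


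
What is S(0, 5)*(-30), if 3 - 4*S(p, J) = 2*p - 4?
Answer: -105/2 ≈ -52.500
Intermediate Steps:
S(p, J) = 7/4 - p/2 (S(p, J) = ¾ - (2*p - 4)/4 = ¾ - (-4 + 2*p)/4 = ¾ + (1 - p/2) = 7/4 - p/2)
S(0, 5)*(-30) = (7/4 - ½*0)*(-30) = (7/4 + 0)*(-30) = (7/4)*(-30) = -105/2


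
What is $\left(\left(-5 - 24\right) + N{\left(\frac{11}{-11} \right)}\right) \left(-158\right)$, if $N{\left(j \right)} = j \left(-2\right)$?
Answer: $4266$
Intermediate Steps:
$N{\left(j \right)} = - 2 j$
$\left(\left(-5 - 24\right) + N{\left(\frac{11}{-11} \right)}\right) \left(-158\right) = \left(\left(-5 - 24\right) - 2 \frac{11}{-11}\right) \left(-158\right) = \left(\left(-5 - 24\right) - 2 \cdot 11 \left(- \frac{1}{11}\right)\right) \left(-158\right) = \left(-29 - -2\right) \left(-158\right) = \left(-29 + 2\right) \left(-158\right) = \left(-27\right) \left(-158\right) = 4266$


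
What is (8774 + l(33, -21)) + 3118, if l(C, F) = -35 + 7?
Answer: 11864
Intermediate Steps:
l(C, F) = -28
(8774 + l(33, -21)) + 3118 = (8774 - 28) + 3118 = 8746 + 3118 = 11864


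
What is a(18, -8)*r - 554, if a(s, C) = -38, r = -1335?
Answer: 50176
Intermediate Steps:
a(18, -8)*r - 554 = -38*(-1335) - 554 = 50730 - 554 = 50176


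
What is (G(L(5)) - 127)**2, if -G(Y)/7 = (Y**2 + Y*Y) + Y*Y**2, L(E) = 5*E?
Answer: 13983535504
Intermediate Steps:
G(Y) = -14*Y**2 - 7*Y**3 (G(Y) = -7*((Y**2 + Y*Y) + Y*Y**2) = -7*((Y**2 + Y**2) + Y**3) = -7*(2*Y**2 + Y**3) = -7*(Y**3 + 2*Y**2) = -14*Y**2 - 7*Y**3)
(G(L(5)) - 127)**2 = (7*(5*5)**2*(-2 - 5*5) - 127)**2 = (7*25**2*(-2 - 1*25) - 127)**2 = (7*625*(-2 - 25) - 127)**2 = (7*625*(-27) - 127)**2 = (-118125 - 127)**2 = (-118252)**2 = 13983535504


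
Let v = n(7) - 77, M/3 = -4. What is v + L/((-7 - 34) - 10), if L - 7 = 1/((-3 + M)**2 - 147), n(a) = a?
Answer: -279007/3978 ≈ -70.137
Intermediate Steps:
M = -12 (M = 3*(-4) = -12)
L = 547/78 (L = 7 + 1/((-3 - 12)**2 - 147) = 7 + 1/((-15)**2 - 147) = 7 + 1/(225 - 147) = 7 + 1/78 = 547/78 ≈ 7.0128)
v = -70 (v = 7 - 77 = -70)
v + L/((-7 - 34) - 10) = -70 + (547/78)/((-7 - 34) - 10) = -70 + (547/78)/(-41 - 10) = -70 + (547/78)/(-51) = -70 - 1/51*547/78 = -70 - 547/3978 = -279007/3978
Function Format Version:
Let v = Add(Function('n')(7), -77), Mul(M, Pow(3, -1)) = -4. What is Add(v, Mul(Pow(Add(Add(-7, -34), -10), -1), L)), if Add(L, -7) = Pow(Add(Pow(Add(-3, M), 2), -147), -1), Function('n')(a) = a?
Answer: Rational(-279007, 3978) ≈ -70.137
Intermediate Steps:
M = -12 (M = Mul(3, -4) = -12)
L = Rational(547, 78) (L = Add(7, Pow(Add(Pow(Add(-3, -12), 2), -147), -1)) = Add(7, Pow(Add(Pow(-15, 2), -147), -1)) = Add(7, Pow(Add(225, -147), -1)) = Add(7, Pow(78, -1)) = Add(7, Rational(1, 78)) = Rational(547, 78) ≈ 7.0128)
v = -70 (v = Add(7, -77) = -70)
Add(v, Mul(Pow(Add(Add(-7, -34), -10), -1), L)) = Add(-70, Mul(Pow(Add(Add(-7, -34), -10), -1), Rational(547, 78))) = Add(-70, Mul(Pow(Add(-41, -10), -1), Rational(547, 78))) = Add(-70, Mul(Pow(-51, -1), Rational(547, 78))) = Add(-70, Mul(Rational(-1, 51), Rational(547, 78))) = Add(-70, Rational(-547, 3978)) = Rational(-279007, 3978)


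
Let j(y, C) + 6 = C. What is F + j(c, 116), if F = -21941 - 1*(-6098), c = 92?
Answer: -15733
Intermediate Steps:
F = -15843 (F = -21941 + 6098 = -15843)
j(y, C) = -6 + C
F + j(c, 116) = -15843 + (-6 + 116) = -15843 + 110 = -15733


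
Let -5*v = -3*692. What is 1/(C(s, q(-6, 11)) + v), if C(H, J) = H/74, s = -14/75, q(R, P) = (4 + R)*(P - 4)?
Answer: 2775/1152173 ≈ 0.0024085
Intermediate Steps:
q(R, P) = (-4 + P)*(4 + R) (q(R, P) = (4 + R)*(-4 + P) = (-4 + P)*(4 + R))
v = 2076/5 (v = -(-3)*692/5 = -⅕*(-2076) = 2076/5 ≈ 415.20)
s = -14/75 (s = -14*1/75 = -14/75 ≈ -0.18667)
C(H, J) = H/74 (C(H, J) = H*(1/74) = H/74)
1/(C(s, q(-6, 11)) + v) = 1/((1/74)*(-14/75) + 2076/5) = 1/(-7/2775 + 2076/5) = 1/(1152173/2775) = 2775/1152173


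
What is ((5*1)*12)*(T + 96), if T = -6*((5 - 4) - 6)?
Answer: 7560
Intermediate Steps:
T = 30 (T = -6*(1 - 6) = -6*(-5) = 30)
((5*1)*12)*(T + 96) = ((5*1)*12)*(30 + 96) = (5*12)*126 = 60*126 = 7560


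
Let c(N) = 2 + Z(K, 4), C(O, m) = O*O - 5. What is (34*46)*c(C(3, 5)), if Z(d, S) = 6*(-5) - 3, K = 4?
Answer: -48484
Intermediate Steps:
Z(d, S) = -33 (Z(d, S) = -30 - 3 = -33)
C(O, m) = -5 + O² (C(O, m) = O² - 5 = -5 + O²)
c(N) = -31 (c(N) = 2 - 33 = -31)
(34*46)*c(C(3, 5)) = (34*46)*(-31) = 1564*(-31) = -48484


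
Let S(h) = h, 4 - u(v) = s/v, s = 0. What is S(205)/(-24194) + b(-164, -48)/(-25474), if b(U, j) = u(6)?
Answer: -2659473/308158978 ≈ -0.0086302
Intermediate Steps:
u(v) = 4 (u(v) = 4 - 0/v = 4 - 1*0 = 4 + 0 = 4)
b(U, j) = 4
S(205)/(-24194) + b(-164, -48)/(-25474) = 205/(-24194) + 4/(-25474) = 205*(-1/24194) + 4*(-1/25474) = -205/24194 - 2/12737 = -2659473/308158978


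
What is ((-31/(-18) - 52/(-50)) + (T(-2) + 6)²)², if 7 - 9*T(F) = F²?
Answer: 41357761/22500 ≈ 1838.1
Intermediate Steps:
T(F) = 7/9 - F²/9
((-31/(-18) - 52/(-50)) + (T(-2) + 6)²)² = ((-31/(-18) - 52/(-50)) + ((7/9 - ⅑*(-2)²) + 6)²)² = ((-31*(-1/18) - 52*(-1/50)) + ((7/9 - ⅑*4) + 6)²)² = ((31/18 + 26/25) + ((7/9 - 4/9) + 6)²)² = (1243/450 + (⅓ + 6)²)² = (1243/450 + (19/3)²)² = (1243/450 + 361/9)² = (6431/150)² = 41357761/22500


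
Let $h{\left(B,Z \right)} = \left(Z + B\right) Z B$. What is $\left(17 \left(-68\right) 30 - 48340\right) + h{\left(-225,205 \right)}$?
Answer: $839480$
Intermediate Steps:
$h{\left(B,Z \right)} = B Z \left(B + Z\right)$ ($h{\left(B,Z \right)} = \left(B + Z\right) B Z = B Z \left(B + Z\right)$)
$\left(17 \left(-68\right) 30 - 48340\right) + h{\left(-225,205 \right)} = \left(17 \left(-68\right) 30 - 48340\right) - 46125 \left(-225 + 205\right) = \left(\left(-1156\right) 30 - 48340\right) - 46125 \left(-20\right) = \left(-34680 - 48340\right) + 922500 = -83020 + 922500 = 839480$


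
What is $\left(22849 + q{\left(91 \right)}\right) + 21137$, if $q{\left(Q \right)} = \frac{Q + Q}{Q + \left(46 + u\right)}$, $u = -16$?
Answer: $\frac{5322488}{121} \approx 43988.0$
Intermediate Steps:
$q{\left(Q \right)} = \frac{2 Q}{30 + Q}$ ($q{\left(Q \right)} = \frac{Q + Q}{Q + \left(46 - 16\right)} = \frac{2 Q}{Q + 30} = \frac{2 Q}{30 + Q}$)
$\left(22849 + q{\left(91 \right)}\right) + 21137 = \left(22849 + 2 \cdot 91 \frac{1}{30 + 91}\right) + 21137 = \left(22849 + 2 \cdot 91 \cdot \frac{1}{121}\right) + 21137 = \left(22849 + \frac{182}{121}\right) + 21137 = \frac{2764911}{121} + 21137 = \frac{5322488}{121}$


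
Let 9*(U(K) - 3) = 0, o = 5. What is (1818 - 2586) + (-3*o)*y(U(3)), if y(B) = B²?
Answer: -903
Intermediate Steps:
U(K) = 3 (U(K) = 3 + (⅑)*0 = 3 + 0 = 3)
(1818 - 2586) + (-3*o)*y(U(3)) = (1818 - 2586) - 3*5*3² = -768 - 15*9 = -768 - 135 = -903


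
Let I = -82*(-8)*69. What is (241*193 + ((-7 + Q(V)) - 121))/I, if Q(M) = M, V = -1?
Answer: 2899/2829 ≈ 1.0247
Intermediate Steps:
I = 45264 (I = 656*69 = 45264)
(241*193 + ((-7 + Q(V)) - 121))/I = (241*193 + ((-7 - 1) - 121))/45264 = (46513 + (-8 - 121))*(1/45264) = (46513 - 129)*(1/45264) = 46384*(1/45264) = 2899/2829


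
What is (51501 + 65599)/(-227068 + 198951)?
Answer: -117100/28117 ≈ -4.1647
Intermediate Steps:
(51501 + 65599)/(-227068 + 198951) = 117100/(-28117) = 117100*(-1/28117) = -117100/28117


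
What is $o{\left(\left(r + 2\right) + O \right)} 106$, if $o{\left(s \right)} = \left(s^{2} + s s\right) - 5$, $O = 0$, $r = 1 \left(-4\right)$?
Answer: $318$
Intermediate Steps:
$r = -4$
$o{\left(s \right)} = -5 + 2 s^{2}$ ($o{\left(s \right)} = \left(s^{2} + s^{2}\right) - 5 = 2 s^{2} - 5 = -5 + 2 s^{2}$)
$o{\left(\left(r + 2\right) + O \right)} 106 = \left(-5 + 2 \left(\left(-4 + 2\right) + 0\right)^{2}\right) 106 = \left(-5 + 2 \left(-2 + 0\right)^{2}\right) 106 = \left(-5 + 2 \left(-2\right)^{2}\right) 106 = \left(-5 + 2 \cdot 4\right) 106 = \left(-5 + 8\right) 106 = 3 \cdot 106 = 318$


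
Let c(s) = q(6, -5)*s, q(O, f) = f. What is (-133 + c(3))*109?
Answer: -16132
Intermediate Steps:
c(s) = -5*s
(-133 + c(3))*109 = (-133 - 5*3)*109 = (-133 - 15)*109 = -148*109 = -16132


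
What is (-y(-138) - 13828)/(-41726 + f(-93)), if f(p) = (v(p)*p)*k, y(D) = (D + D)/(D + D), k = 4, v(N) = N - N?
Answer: 13829/41726 ≈ 0.33142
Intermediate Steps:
v(N) = 0
y(D) = 1 (y(D) = (2*D)/((2*D)) = (2*D)*(1/(2*D)) = 1)
f(p) = 0 (f(p) = (0*p)*4 = 0*4 = 0)
(-y(-138) - 13828)/(-41726 + f(-93)) = (-1*1 - 13828)/(-41726 + 0) = (-1 - 13828)/(-41726) = -13829*(-1/41726) = 13829/41726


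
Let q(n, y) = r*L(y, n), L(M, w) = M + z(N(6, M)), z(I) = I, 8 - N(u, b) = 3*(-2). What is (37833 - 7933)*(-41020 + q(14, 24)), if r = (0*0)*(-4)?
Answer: -1226498000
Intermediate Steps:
N(u, b) = 14 (N(u, b) = 8 - 3*(-2) = 8 - 1*(-6) = 8 + 6 = 14)
L(M, w) = 14 + M (L(M, w) = M + 14 = 14 + M)
r = 0 (r = 0*(-4) = 0)
q(n, y) = 0 (q(n, y) = 0*(14 + y) = 0)
(37833 - 7933)*(-41020 + q(14, 24)) = (37833 - 7933)*(-41020 + 0) = 29900*(-41020) = -1226498000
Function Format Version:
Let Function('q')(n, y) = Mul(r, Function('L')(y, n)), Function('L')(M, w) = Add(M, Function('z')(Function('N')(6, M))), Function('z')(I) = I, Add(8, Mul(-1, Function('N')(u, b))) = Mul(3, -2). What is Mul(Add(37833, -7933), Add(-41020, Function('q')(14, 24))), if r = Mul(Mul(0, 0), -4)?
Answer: -1226498000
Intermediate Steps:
Function('N')(u, b) = 14 (Function('N')(u, b) = Add(8, Mul(-1, Mul(3, -2))) = Add(8, Mul(-1, -6)) = Add(8, 6) = 14)
Function('L')(M, w) = Add(14, M) (Function('L')(M, w) = Add(M, 14) = Add(14, M))
r = 0 (r = Mul(0, -4) = 0)
Function('q')(n, y) = 0 (Function('q')(n, y) = Mul(0, Add(14, y)) = 0)
Mul(Add(37833, -7933), Add(-41020, Function('q')(14, 24))) = Mul(Add(37833, -7933), Add(-41020, 0)) = Mul(29900, -41020) = -1226498000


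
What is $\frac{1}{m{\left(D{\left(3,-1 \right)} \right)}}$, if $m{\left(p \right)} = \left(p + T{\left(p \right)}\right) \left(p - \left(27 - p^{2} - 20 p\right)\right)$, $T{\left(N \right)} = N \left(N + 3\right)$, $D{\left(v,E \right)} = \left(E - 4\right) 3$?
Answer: $- \frac{1}{19305} \approx -5.18 \cdot 10^{-5}$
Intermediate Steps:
$D{\left(v,E \right)} = -12 + 3 E$ ($D{\left(v,E \right)} = \left(-4 + E\right) 3 = -12 + 3 E$)
$T{\left(N \right)} = N \left(3 + N\right)$
$m{\left(p \right)} = \left(p + p \left(3 + p\right)\right) \left(-27 + p^{2} + 21 p\right)$ ($m{\left(p \right)} = \left(p + p \left(3 + p\right)\right) \left(p - \left(27 - p^{2} - 20 p\right)\right) = \left(p + p \left(3 + p\right)\right) \left(p + \left(-27 + p^{2} + 20 p\right)\right) = \left(p + p \left(3 + p\right)\right) \left(-27 + p^{2} + 21 p\right)$)
$\frac{1}{m{\left(D{\left(3,-1 \right)} \right)}} = \frac{1}{\left(-12 + 3 \left(-1\right)\right) \left(-108 + \left(-12 + 3 \left(-1\right)\right)^{3} + 25 \left(-12 + 3 \left(-1\right)\right)^{2} + 57 \left(-12 + 3 \left(-1\right)\right)\right)} = \frac{1}{\left(-12 - 3\right) \left(-108 + \left(-12 - 3\right)^{3} + 25 \left(-12 - 3\right)^{2} + 57 \left(-12 - 3\right)\right)} = \frac{1}{\left(-15\right) \left(-108 + \left(-15\right)^{3} + 25 \left(-15\right)^{2} + 57 \left(-15\right)\right)} = \frac{1}{\left(-15\right) \left(-108 - 3375 + 25 \cdot 225 - 855\right)} = \frac{1}{\left(-15\right) \left(-108 - 3375 + 5625 - 855\right)} = \frac{1}{\left(-15\right) 1287} = \frac{1}{-19305} = - \frac{1}{19305}$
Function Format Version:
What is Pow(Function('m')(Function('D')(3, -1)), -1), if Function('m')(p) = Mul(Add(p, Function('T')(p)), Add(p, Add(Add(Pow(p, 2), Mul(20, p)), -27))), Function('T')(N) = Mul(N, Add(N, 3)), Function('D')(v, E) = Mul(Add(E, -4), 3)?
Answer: Rational(-1, 19305) ≈ -5.1800e-5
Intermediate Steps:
Function('D')(v, E) = Add(-12, Mul(3, E)) (Function('D')(v, E) = Mul(Add(-4, E), 3) = Add(-12, Mul(3, E)))
Function('T')(N) = Mul(N, Add(3, N))
Function('m')(p) = Mul(Add(p, Mul(p, Add(3, p))), Add(-27, Pow(p, 2), Mul(21, p))) (Function('m')(p) = Mul(Add(p, Mul(p, Add(3, p))), Add(p, Add(Add(Pow(p, 2), Mul(20, p)), -27))) = Mul(Add(p, Mul(p, Add(3, p))), Add(p, Add(-27, Pow(p, 2), Mul(20, p)))) = Mul(Add(p, Mul(p, Add(3, p))), Add(-27, Pow(p, 2), Mul(21, p))))
Pow(Function('m')(Function('D')(3, -1)), -1) = Pow(Mul(Add(-12, Mul(3, -1)), Add(-108, Pow(Add(-12, Mul(3, -1)), 3), Mul(25, Pow(Add(-12, Mul(3, -1)), 2)), Mul(57, Add(-12, Mul(3, -1))))), -1) = Pow(Mul(Add(-12, -3), Add(-108, Pow(Add(-12, -3), 3), Mul(25, Pow(Add(-12, -3), 2)), Mul(57, Add(-12, -3)))), -1) = Pow(Mul(-15, Add(-108, Pow(-15, 3), Mul(25, Pow(-15, 2)), Mul(57, -15))), -1) = Pow(Mul(-15, Add(-108, -3375, Mul(25, 225), -855)), -1) = Pow(Mul(-15, Add(-108, -3375, 5625, -855)), -1) = Pow(Mul(-15, 1287), -1) = Pow(-19305, -1) = Rational(-1, 19305)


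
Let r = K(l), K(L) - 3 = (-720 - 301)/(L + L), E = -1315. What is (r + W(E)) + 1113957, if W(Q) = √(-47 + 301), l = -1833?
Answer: 4083778381/3666 + √254 ≈ 1.1140e+6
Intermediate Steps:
K(L) = 3 - 1021/(2*L) (K(L) = 3 + (-720 - 301)/(L + L) = 3 - 1021*1/(2*L) = 3 - 1021/(2*L))
r = 12019/3666 (r = 3 - 1021/2/(-1833) = 3 - 1021/2*(-1/1833) = 3 + 1021/3666 = 12019/3666 ≈ 3.2785)
W(Q) = √254
(r + W(E)) + 1113957 = (12019/3666 + √254) + 1113957 = 4083778381/3666 + √254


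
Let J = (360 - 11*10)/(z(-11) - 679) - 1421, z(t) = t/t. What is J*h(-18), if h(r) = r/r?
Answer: -481844/339 ≈ -1421.4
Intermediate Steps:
h(r) = 1
z(t) = 1
J = -481844/339 (J = (360 - 11*10)/(1 - 679) - 1421 = (360 - 110)/(-678) - 1421 = 250*(-1/678) - 1421 = -125/339 - 1421 = -481844/339 ≈ -1421.4)
J*h(-18) = -481844/339*1 = -481844/339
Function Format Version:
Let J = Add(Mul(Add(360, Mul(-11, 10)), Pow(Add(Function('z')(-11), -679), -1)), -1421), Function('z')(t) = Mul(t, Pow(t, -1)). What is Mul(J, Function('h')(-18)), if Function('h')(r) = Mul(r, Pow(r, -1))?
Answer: Rational(-481844, 339) ≈ -1421.4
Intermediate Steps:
Function('h')(r) = 1
Function('z')(t) = 1
J = Rational(-481844, 339) (J = Add(Mul(Add(360, Mul(-11, 10)), Pow(Add(1, -679), -1)), -1421) = Add(Mul(Add(360, -110), Pow(-678, -1)), -1421) = Add(Mul(250, Rational(-1, 678)), -1421) = Add(Rational(-125, 339), -1421) = Rational(-481844, 339) ≈ -1421.4)
Mul(J, Function('h')(-18)) = Mul(Rational(-481844, 339), 1) = Rational(-481844, 339)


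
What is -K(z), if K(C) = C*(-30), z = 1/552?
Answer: 5/92 ≈ 0.054348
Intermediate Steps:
z = 1/552 ≈ 0.0018116
K(C) = -30*C
-K(z) = -(-30)/552 = -1*(-5/92) = 5/92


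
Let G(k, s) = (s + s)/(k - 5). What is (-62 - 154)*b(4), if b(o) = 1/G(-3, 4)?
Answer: 216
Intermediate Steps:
G(k, s) = 2*s/(-5 + k) (G(k, s) = (2*s)/(-5 + k) = 2*s/(-5 + k))
b(o) = -1 (b(o) = 1/(2*4/(-5 - 3)) = 1/(2*4/(-8)) = 1/(2*4*(-⅛)) = 1/(-1) = -1)
(-62 - 154)*b(4) = (-62 - 154)*(-1) = -216*(-1) = 216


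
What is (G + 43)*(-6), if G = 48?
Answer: -546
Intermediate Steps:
(G + 43)*(-6) = (48 + 43)*(-6) = 91*(-6) = -546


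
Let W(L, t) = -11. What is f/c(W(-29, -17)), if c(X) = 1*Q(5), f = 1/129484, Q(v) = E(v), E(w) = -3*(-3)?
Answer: 1/1165356 ≈ 8.5811e-7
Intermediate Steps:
E(w) = 9
Q(v) = 9
f = 1/129484 ≈ 7.7230e-6
c(X) = 9 (c(X) = 1*9 = 9)
f/c(W(-29, -17)) = (1/129484)/9 = (1/129484)*(⅑) = 1/1165356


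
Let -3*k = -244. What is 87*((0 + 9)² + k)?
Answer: 14123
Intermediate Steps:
k = 244/3 (k = -⅓*(-244) = 244/3 ≈ 81.333)
87*((0 + 9)² + k) = 87*((0 + 9)² + 244/3) = 87*(9² + 244/3) = 87*(81 + 244/3) = 87*(487/3) = 14123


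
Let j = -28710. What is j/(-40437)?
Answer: 3190/4493 ≈ 0.70999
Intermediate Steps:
j/(-40437) = -28710/(-40437) = -28710*(-1/40437) = 3190/4493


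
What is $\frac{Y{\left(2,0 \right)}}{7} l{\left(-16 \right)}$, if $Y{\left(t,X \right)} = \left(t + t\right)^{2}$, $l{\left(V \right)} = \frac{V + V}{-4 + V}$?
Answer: $\frac{128}{35} \approx 3.6571$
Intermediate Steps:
$l{\left(V \right)} = \frac{2 V}{-4 + V}$
$Y{\left(t,X \right)} = 4 t^{2}$ ($Y{\left(t,X \right)} = \left(2 t\right)^{2} = 4 t^{2}$)
$\frac{Y{\left(2,0 \right)}}{7} l{\left(-16 \right)} = \frac{4 \cdot 2^{2}}{7} \cdot 2 \left(-16\right) \frac{1}{-4 - 16} = 4 \cdot 4 \cdot \frac{1}{7} \cdot 2 \left(-16\right) \frac{1}{-20} = 16 \cdot \frac{1}{7} \cdot 2 \left(-16\right) \left(- \frac{1}{20}\right) = \frac{16}{7} \cdot \frac{8}{5} = \frac{128}{35}$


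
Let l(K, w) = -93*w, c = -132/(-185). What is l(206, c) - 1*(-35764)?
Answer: 6604064/185 ≈ 35698.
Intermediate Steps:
c = 132/185 (c = -132*(-1/185) = 132/185 ≈ 0.71351)
l(206, c) - 1*(-35764) = -93*132/185 - 1*(-35764) = -12276/185 + 35764 = 6604064/185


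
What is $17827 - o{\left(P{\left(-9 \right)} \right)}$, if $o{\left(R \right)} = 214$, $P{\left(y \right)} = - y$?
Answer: $17613$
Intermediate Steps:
$17827 - o{\left(P{\left(-9 \right)} \right)} = 17827 - 214 = 17613$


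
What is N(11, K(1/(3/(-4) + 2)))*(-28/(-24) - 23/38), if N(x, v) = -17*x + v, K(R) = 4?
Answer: -1952/19 ≈ -102.74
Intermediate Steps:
N(x, v) = v - 17*x
N(11, K(1/(3/(-4) + 2)))*(-28/(-24) - 23/38) = (4 - 17*11)*(-28/(-24) - 23/38) = (4 - 187)*(-28*(-1/24) - 23*1/38) = -183*(7/6 - 23/38) = -183*32/57 = -1952/19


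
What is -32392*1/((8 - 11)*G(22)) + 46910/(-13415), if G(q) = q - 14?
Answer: 10835321/8049 ≈ 1346.2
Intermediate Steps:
G(q) = -14 + q
-32392*1/((8 - 11)*G(22)) + 46910/(-13415) = -32392*1/((-14 + 22)*(8 - 11)) + 46910/(-13415) = -32392/((-3*8)) + 46910*(-1/13415) = -32392/(-24) - 9382/2683 = -32392*(-1/24) - 9382/2683 = 4049/3 - 9382/2683 = 10835321/8049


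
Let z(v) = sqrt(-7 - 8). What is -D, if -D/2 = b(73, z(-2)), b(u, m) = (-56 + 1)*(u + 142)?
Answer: -23650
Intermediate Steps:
z(v) = I*sqrt(15) (z(v) = sqrt(-15) = I*sqrt(15))
b(u, m) = -7810 - 55*u (b(u, m) = -55*(142 + u) = -7810 - 55*u)
D = 23650 (D = -2*(-7810 - 55*73) = -2*(-7810 - 4015) = -2*(-11825) = 23650)
-D = -1*23650 = -23650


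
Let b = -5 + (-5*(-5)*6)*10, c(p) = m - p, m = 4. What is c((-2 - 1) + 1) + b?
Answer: 1501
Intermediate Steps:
c(p) = 4 - p
b = 1495 (b = -5 + (25*6)*10 = -5 + 150*10 = -5 + 1500 = 1495)
c((-2 - 1) + 1) + b = (4 - ((-2 - 1) + 1)) + 1495 = (4 - (-3 + 1)) + 1495 = (4 - 1*(-2)) + 1495 = (4 + 2) + 1495 = 6 + 1495 = 1501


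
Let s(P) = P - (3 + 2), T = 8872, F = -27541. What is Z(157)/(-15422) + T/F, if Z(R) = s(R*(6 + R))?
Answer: -38249455/19306241 ≈ -1.9812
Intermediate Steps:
s(P) = -5 + P (s(P) = P - 1*5 = P - 5 = -5 + P)
Z(R) = -5 + R*(6 + R)
Z(157)/(-15422) + T/F = (-5 + 157*(6 + 157))/(-15422) + 8872/(-27541) = (-5 + 157*163)*(-1/15422) + 8872*(-1/27541) = (-5 + 25591)*(-1/15422) - 8872/27541 = 25586*(-1/15422) - 8872/27541 = -1163/701 - 8872/27541 = -38249455/19306241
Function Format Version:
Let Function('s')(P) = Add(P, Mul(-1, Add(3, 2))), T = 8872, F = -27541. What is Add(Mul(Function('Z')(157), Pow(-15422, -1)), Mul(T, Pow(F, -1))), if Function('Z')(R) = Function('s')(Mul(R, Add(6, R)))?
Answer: Rational(-38249455, 19306241) ≈ -1.9812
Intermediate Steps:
Function('s')(P) = Add(-5, P) (Function('s')(P) = Add(P, Mul(-1, 5)) = Add(P, -5) = Add(-5, P))
Function('Z')(R) = Add(-5, Mul(R, Add(6, R)))
Add(Mul(Function('Z')(157), Pow(-15422, -1)), Mul(T, Pow(F, -1))) = Add(Mul(Add(-5, Mul(157, Add(6, 157))), Pow(-15422, -1)), Mul(8872, Pow(-27541, -1))) = Add(Mul(Add(-5, Mul(157, 163)), Rational(-1, 15422)), Mul(8872, Rational(-1, 27541))) = Add(Mul(Add(-5, 25591), Rational(-1, 15422)), Rational(-8872, 27541)) = Add(Mul(25586, Rational(-1, 15422)), Rational(-8872, 27541)) = Add(Rational(-1163, 701), Rational(-8872, 27541)) = Rational(-38249455, 19306241)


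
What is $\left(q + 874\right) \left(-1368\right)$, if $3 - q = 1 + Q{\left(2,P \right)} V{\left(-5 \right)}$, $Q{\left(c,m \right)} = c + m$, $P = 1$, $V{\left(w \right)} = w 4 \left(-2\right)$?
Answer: $-1034208$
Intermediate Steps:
$V{\left(w \right)} = - 8 w$ ($V{\left(w \right)} = 4 w \left(-2\right) = - 8 w$)
$q = -118$ ($q = 3 - \left(1 + \left(2 + 1\right) \left(\left(-8\right) \left(-5\right)\right)\right) = 3 - \left(1 + 3 \cdot 40\right) = 3 - \left(1 + 120\right) = 3 - 121 = -118$)
$\left(q + 874\right) \left(-1368\right) = \left(-118 + 874\right) \left(-1368\right) = 756 \left(-1368\right) = -1034208$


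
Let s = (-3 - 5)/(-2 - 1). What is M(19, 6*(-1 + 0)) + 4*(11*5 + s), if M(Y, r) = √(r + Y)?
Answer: 692/3 + √13 ≈ 234.27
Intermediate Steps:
M(Y, r) = √(Y + r)
s = 8/3 (s = -8/(-3) = -8*(-⅓) = 8/3 ≈ 2.6667)
M(19, 6*(-1 + 0)) + 4*(11*5 + s) = √(19 + 6*(-1 + 0)) + 4*(11*5 + 8/3) = √(19 + 6*(-1)) + 4*(55 + 8/3) = √(19 - 6) + 4*(173/3) = √13 + 692/3 = 692/3 + √13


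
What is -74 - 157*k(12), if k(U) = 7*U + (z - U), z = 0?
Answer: -11378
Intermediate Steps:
k(U) = 6*U (k(U) = 7*U + (0 - U) = 7*U - U = 6*U)
-74 - 157*k(12) = -74 - 942*12 = -74 - 157*72 = -74 - 11304 = -11378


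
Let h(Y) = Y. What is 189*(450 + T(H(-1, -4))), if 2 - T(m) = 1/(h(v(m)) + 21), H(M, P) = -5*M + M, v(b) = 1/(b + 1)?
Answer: 9054423/106 ≈ 85419.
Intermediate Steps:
v(b) = 1/(1 + b)
H(M, P) = -4*M
T(m) = 2 - 1/(21 + 1/(1 + m)) (T(m) = 2 - 1/(1/(1 + m) + 21) = 2 - 1/(21 + 1/(1 + m)))
189*(450 + T(H(-1, -4))) = 189*(450 + (43 + 41*(-4*(-1)))/(22 + 21*(-4*(-1)))) = 189*(450 + (43 + 41*4)/(22 + 21*4)) = 189*(450 + (43 + 164)/(22 + 84)) = 189*(450 + 207/106) = 189*(47907/106) = 9054423/106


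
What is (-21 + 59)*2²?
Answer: 152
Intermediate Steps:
(-21 + 59)*2² = 38*4 = 152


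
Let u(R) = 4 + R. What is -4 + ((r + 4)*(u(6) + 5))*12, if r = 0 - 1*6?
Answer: -364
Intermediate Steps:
r = -6 (r = 0 - 6 = -6)
-4 + ((r + 4)*(u(6) + 5))*12 = -4 + ((-6 + 4)*((4 + 6) + 5))*12 = -4 - 2*(10 + 5)*12 = -4 - 2*15*12 = -4 - 30*12 = -4 - 360 = -364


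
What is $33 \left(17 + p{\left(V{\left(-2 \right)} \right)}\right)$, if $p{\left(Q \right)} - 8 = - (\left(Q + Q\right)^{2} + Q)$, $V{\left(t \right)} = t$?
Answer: $363$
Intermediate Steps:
$p{\left(Q \right)} = 8 - Q - 4 Q^{2}$ ($p{\left(Q \right)} = 8 - \left(\left(Q + Q\right)^{2} + Q\right) = 8 - \left(\left(2 Q\right)^{2} + Q\right) = 8 - \left(4 Q^{2} + Q\right) = 8 - \left(Q + 4 Q^{2}\right) = 8 - Q - 4 Q^{2}$)
$33 \left(17 + p{\left(V{\left(-2 \right)} \right)}\right) = 33 \left(17 - \left(-10 + 16\right)\right) = 33 \left(17 + \left(8 + 2 - 16\right)\right) = 33 \left(17 - 6\right) = 33 \cdot 11 = 363$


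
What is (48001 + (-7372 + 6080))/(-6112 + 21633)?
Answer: 46709/15521 ≈ 3.0094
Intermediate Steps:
(48001 + (-7372 + 6080))/(-6112 + 21633) = (48001 - 1292)/15521 = 46709*(1/15521) = 46709/15521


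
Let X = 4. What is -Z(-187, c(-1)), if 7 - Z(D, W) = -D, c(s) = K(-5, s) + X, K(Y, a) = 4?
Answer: 180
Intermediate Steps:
c(s) = 8 (c(s) = 4 + 4 = 8)
Z(D, W) = 7 + D (Z(D, W) = 7 - (-1)*D = 7 + D)
-Z(-187, c(-1)) = -(7 - 187) = -1*(-180) = 180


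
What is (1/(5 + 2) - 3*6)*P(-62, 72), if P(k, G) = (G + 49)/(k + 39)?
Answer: 15125/161 ≈ 93.944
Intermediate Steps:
P(k, G) = (49 + G)/(39 + k)
(1/(5 + 2) - 3*6)*P(-62, 72) = (1/(5 + 2) - 3*6)*((49 + 72)/(39 - 62)) = (1/7 - 18)*(121/(-23)) = (⅐ - 18)*(-1/23*121) = -125/7*(-121/23) = 15125/161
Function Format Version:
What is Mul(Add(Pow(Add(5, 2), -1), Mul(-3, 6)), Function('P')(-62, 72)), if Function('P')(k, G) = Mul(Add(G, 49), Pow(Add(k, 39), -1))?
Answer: Rational(15125, 161) ≈ 93.944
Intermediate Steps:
Function('P')(k, G) = Mul(Pow(Add(39, k), -1), Add(49, G)) (Function('P')(k, G) = Mul(Add(49, G), Pow(Add(39, k), -1)) = Mul(Pow(Add(39, k), -1), Add(49, G)))
Mul(Add(Pow(Add(5, 2), -1), Mul(-3, 6)), Function('P')(-62, 72)) = Mul(Add(Pow(Add(5, 2), -1), Mul(-3, 6)), Mul(Pow(Add(39, -62), -1), Add(49, 72))) = Mul(Add(Pow(7, -1), -18), Mul(Pow(-23, -1), 121)) = Mul(Add(Rational(1, 7), -18), Mul(Rational(-1, 23), 121)) = Mul(Rational(-125, 7), Rational(-121, 23)) = Rational(15125, 161)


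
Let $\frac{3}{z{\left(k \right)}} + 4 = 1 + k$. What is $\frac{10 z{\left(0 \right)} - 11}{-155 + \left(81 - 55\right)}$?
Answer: $\frac{7}{43} \approx 0.16279$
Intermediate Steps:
$z{\left(k \right)} = \frac{3}{-3 + k}$ ($z{\left(k \right)} = \frac{3}{-4 + \left(1 + k\right)} = \frac{3}{-3 + k}$)
$\frac{10 z{\left(0 \right)} - 11}{-155 + \left(81 - 55\right)} = \frac{10 \frac{3}{-3 + 0} - 11}{-155 + \left(81 - 55\right)} = \frac{10 \frac{3}{-3} - 11}{-155 + 26} = \frac{10 \cdot 3 \left(- \frac{1}{3}\right) - 11}{-129} = - \frac{10 \left(-1\right) - 11}{129} = - \frac{-10 - 11}{129} = \left(- \frac{1}{129}\right) \left(-21\right) = \frac{7}{43}$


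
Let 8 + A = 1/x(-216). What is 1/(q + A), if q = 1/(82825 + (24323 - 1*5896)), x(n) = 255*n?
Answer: -82014120/656113639 ≈ -0.12500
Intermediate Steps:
A = -440641/55080 (A = -8 + 1/(255*(-216)) = -8 + 1/(-55080) = -8 - 1/55080 = -440641/55080 ≈ -8.0000)
q = 1/101252 (q = 1/(82825 + (24323 - 5896)) = 1/(82825 + 18427) = 1/101252 ≈ 9.8763e-6)
1/(q + A) = 1/(1/101252 - 440641/55080) = 1/(-656113639/82014120) = -82014120/656113639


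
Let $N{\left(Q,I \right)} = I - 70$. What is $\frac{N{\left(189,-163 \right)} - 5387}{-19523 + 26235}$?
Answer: $- \frac{1405}{1678} \approx -0.83731$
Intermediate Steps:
$N{\left(Q,I \right)} = -70 + I$ ($N{\left(Q,I \right)} = I - 70 = -70 + I$)
$\frac{N{\left(189,-163 \right)} - 5387}{-19523 + 26235} = \frac{\left(-70 - 163\right) - 5387}{-19523 + 26235} = \frac{-233 - 5387}{6712} = \left(-5620\right) \frac{1}{6712} = - \frac{1405}{1678}$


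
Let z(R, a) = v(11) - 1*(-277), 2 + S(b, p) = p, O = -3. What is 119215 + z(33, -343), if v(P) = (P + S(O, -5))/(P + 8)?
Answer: 2270352/19 ≈ 1.1949e+5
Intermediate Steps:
S(b, p) = -2 + p
v(P) = (-7 + P)/(8 + P) (v(P) = (P + (-2 - 5))/(P + 8) = (P - 7)/(8 + P) = (-7 + P)/(8 + P))
z(R, a) = 5267/19 (z(R, a) = (-7 + 11)/(8 + 11) - 1*(-277) = 4/19 + 277 = 5267/19)
119215 + z(33, -343) = 119215 + 5267/19 = 2270352/19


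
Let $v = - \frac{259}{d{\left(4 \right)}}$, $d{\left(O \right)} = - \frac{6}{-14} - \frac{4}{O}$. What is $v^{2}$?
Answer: $\frac{3286969}{16} \approx 2.0544 \cdot 10^{5}$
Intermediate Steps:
$d{\left(O \right)} = \frac{3}{7} - \frac{4}{O}$ ($d{\left(O \right)} = \left(-6\right) \left(- \frac{1}{14}\right) - \frac{4}{O} = \frac{3}{7} - \frac{4}{O}$)
$v = \frac{1813}{4}$ ($v = - \frac{259}{\frac{3}{7} - \frac{4}{4}} = - \frac{259}{\frac{3}{7} - 1} = - \frac{259}{- \frac{4}{7}} = \left(-259\right) \left(- \frac{7}{4}\right) = \frac{1813}{4} \approx 453.25$)
$v^{2} = \left(\frac{1813}{4}\right)^{2} = \frac{3286969}{16}$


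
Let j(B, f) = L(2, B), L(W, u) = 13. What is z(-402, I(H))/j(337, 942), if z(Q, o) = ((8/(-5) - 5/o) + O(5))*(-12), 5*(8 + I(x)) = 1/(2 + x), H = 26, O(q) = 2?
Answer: -22952/24245 ≈ -0.94667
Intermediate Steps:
j(B, f) = 13
I(x) = -8 + 1/(5*(2 + x))
z(Q, o) = -24/5 + 60/o (z(Q, o) = ((8/(-5) - 5/o) + 2)*(-12) = ((8*(-1/5) - 5/o) + 2)*(-12) = ((-8/5 - 5/o) + 2)*(-12) = (2/5 - 5/o)*(-12) = -24/5 + 60/o)
z(-402, I(H))/j(337, 942) = (-24/5 + 60/(((-79 - 40*26)/(5*(2 + 26)))))/13 = (-24/5 + 60/(((1/5)*(-79 - 1040)/28)))*(1/13) = (-24/5 + 60/(((1/5)*(1/28)*(-1119))))*(1/13) = (-24/5 + 60/(-1119/140))*(1/13) = (-24/5 + 60*(-140/1119))*(1/13) = (-24/5 - 2800/373)*(1/13) = -22952/1865*1/13 = -22952/24245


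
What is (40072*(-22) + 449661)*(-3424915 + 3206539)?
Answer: 94321617048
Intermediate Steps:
(40072*(-22) + 449661)*(-3424915 + 3206539) = (-881584 + 449661)*(-218376) = -431923*(-218376) = 94321617048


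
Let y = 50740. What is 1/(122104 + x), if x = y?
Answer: 1/172844 ≈ 5.7856e-6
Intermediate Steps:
x = 50740
1/(122104 + x) = 1/(122104 + 50740) = 1/172844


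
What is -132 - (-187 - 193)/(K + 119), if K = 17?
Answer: -4393/34 ≈ -129.21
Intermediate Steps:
-132 - (-187 - 193)/(K + 119) = -132 - (-187 - 193)/(17 + 119) = -132 - (-380)/136 = -132 - 1*(-95/34) = -132 + 95/34 = -4393/34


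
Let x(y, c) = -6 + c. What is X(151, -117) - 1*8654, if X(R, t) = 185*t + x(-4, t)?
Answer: -30422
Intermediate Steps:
X(R, t) = -6 + 186*t (X(R, t) = 185*t + (-6 + t) = -6 + 186*t)
X(151, -117) - 1*8654 = (-6 + 186*(-117)) - 1*8654 = (-6 - 21762) - 8654 = -21768 - 8654 = -30422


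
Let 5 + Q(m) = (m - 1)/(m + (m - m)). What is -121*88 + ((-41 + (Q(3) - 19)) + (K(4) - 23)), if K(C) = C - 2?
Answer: -32200/3 ≈ -10733.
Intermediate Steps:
Q(m) = -5 + (-1 + m)/m (Q(m) = -5 + (m - 1)/(m + (m - m)) = -5 + (-1 + m)/(m + 0) = -5 + (-1 + m)/m)
K(C) = -2 + C
-121*88 + ((-41 + (Q(3) - 19)) + (K(4) - 23)) = -121*88 + ((-41 + ((-4 - 1/3) - 19)) + ((-2 + 4) - 23)) = -10648 + ((-41 + ((-4 - 1*1/3) - 19)) + (2 - 23)) = -10648 + ((-41 + ((-4 - 1/3) - 19)) - 21) = -10648 + ((-41 + (-13/3 - 19)) - 21) = -10648 + ((-41 - 70/3) - 21) = -10648 + (-193/3 - 21) = -10648 - 256/3 = -32200/3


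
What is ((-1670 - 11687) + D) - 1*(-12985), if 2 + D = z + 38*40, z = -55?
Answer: 1091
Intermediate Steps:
D = 1463 (D = -2 + (-55 + 38*40) = -2 + (-55 + 1520) = -2 + 1465 = 1463)
((-1670 - 11687) + D) - 1*(-12985) = ((-1670 - 11687) + 1463) - 1*(-12985) = (-13357 + 1463) + 12985 = -11894 + 12985 = 1091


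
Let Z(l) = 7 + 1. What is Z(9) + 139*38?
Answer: 5290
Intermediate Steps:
Z(l) = 8
Z(9) + 139*38 = 8 + 139*38 = 8 + 5282 = 5290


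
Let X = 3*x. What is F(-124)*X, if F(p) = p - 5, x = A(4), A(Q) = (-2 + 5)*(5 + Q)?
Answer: -10449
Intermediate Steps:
A(Q) = 15 + 3*Q (A(Q) = 3*(5 + Q) = 15 + 3*Q)
x = 27 (x = 15 + 3*4 = 15 + 12 = 27)
F(p) = -5 + p
X = 81 (X = 3*27 = 81)
F(-124)*X = (-5 - 124)*81 = -129*81 = -10449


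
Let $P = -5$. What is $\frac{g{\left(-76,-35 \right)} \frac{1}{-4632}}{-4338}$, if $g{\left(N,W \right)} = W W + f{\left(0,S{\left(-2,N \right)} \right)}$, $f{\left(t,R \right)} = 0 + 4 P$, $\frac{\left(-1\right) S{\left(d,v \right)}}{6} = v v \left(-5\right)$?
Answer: $\frac{5}{83376} \approx 5.9969 \cdot 10^{-5}$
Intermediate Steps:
$S{\left(d,v \right)} = 30 v^{2}$ ($S{\left(d,v \right)} = - 6 v v \left(-5\right) = - 6 v^{2} \left(-5\right) = - 6 \left(- 5 v^{2}\right) = 30 v^{2}$)
$f{\left(t,R \right)} = -20$ ($f{\left(t,R \right)} = 0 + 4 \left(-5\right) = 0 - 20 = -20$)
$g{\left(N,W \right)} = -20 + W^{2}$ ($g{\left(N,W \right)} = W W - 20 = W^{2} - 20 = -20 + W^{2}$)
$\frac{g{\left(-76,-35 \right)} \frac{1}{-4632}}{-4338} = \frac{\left(-20 + \left(-35\right)^{2}\right) \frac{1}{-4632}}{-4338} = \left(-20 + 1225\right) \left(- \frac{1}{4632}\right) \left(- \frac{1}{4338}\right) = 1205 \left(- \frac{1}{4632}\right) \left(- \frac{1}{4338}\right) = \left(- \frac{1205}{4632}\right) \left(- \frac{1}{4338}\right) = \frac{5}{83376}$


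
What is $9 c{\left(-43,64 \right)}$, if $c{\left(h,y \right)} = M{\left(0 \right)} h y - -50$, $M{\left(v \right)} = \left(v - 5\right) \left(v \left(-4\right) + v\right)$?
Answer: $450$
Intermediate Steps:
$M{\left(v \right)} = - 3 v \left(-5 + v\right)$ ($M{\left(v \right)} = \left(-5 + v\right) \left(- 4 v + v\right) = \left(-5 + v\right) \left(- 3 v\right) = - 3 v \left(-5 + v\right)$)
$c{\left(h,y \right)} = 50$ ($c{\left(h,y \right)} = 3 \cdot 0 \left(5 - 0\right) h y - -50 = 3 \cdot 0 \left(5 + 0\right) h y + 50 = 3 \cdot 0 \cdot 5 h y + 50 = 0 h y + 50 = 0 y + 50 = 0 + 50 = 50$)
$9 c{\left(-43,64 \right)} = 9 \cdot 50 = 450$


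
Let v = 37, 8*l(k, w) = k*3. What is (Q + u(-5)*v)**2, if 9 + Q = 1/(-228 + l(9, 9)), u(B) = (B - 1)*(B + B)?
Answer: 15785992439281/3229209 ≈ 4.8885e+6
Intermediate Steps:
u(B) = 2*B*(-1 + B) (u(B) = (-1 + B)*(2*B) = 2*B*(-1 + B))
l(k, w) = 3*k/8 (l(k, w) = (k*3)/8 = (3*k)/8 = 3*k/8)
Q = -16181/1797 (Q = -9 + 1/(-228 + (3/8)*9) = -9 + 1/(-228 + 27/8) = -9 + 1/(-1797/8) = -9 - 8/1797 = -16181/1797 ≈ -9.0045)
(Q + u(-5)*v)**2 = (-16181/1797 + (2*(-5)*(-1 - 5))*37)**2 = (-16181/1797 + (2*(-5)*(-6))*37)**2 = (-16181/1797 + 60*37)**2 = (-16181/1797 + 2220)**2 = (3973159/1797)**2 = 15785992439281/3229209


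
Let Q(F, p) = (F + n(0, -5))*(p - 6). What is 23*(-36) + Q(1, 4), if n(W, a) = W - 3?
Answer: -824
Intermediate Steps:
n(W, a) = -3 + W
Q(F, p) = (-6 + p)*(-3 + F) (Q(F, p) = (F + (-3 + 0))*(p - 6) = (F - 3)*(-6 + p) = (-3 + F)*(-6 + p) = (-6 + p)*(-3 + F))
23*(-36) + Q(1, 4) = 23*(-36) + (18 - 6*1 - 3*4 + 1*4) = -828 + (18 - 6 - 12 + 4) = -828 + 4 = -824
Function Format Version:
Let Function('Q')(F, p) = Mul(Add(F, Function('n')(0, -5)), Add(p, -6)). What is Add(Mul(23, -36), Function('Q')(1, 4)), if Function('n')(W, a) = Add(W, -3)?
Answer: -824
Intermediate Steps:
Function('n')(W, a) = Add(-3, W)
Function('Q')(F, p) = Mul(Add(-6, p), Add(-3, F)) (Function('Q')(F, p) = Mul(Add(F, Add(-3, 0)), Add(p, -6)) = Mul(Add(F, -3), Add(-6, p)) = Mul(Add(-3, F), Add(-6, p)) = Mul(Add(-6, p), Add(-3, F)))
Add(Mul(23, -36), Function('Q')(1, 4)) = Add(Mul(23, -36), Add(18, Mul(-6, 1), Mul(-3, 4), Mul(1, 4))) = Add(-828, Add(18, -6, -12, 4)) = Add(-828, 4) = -824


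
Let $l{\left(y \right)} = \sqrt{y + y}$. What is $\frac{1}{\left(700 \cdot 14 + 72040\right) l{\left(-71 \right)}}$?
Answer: $- \frac{i \sqrt{142}}{11621280} \approx - 1.0254 \cdot 10^{-6} i$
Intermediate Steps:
$l{\left(y \right)} = \sqrt{2} \sqrt{y}$ ($l{\left(y \right)} = \sqrt{2 y} = \sqrt{2} \sqrt{y}$)
$\frac{1}{\left(700 \cdot 14 + 72040\right) l{\left(-71 \right)}} = \frac{1}{\left(700 \cdot 14 + 72040\right) \sqrt{2} \sqrt{-71}} = \frac{1}{\left(9800 + 72040\right) \sqrt{2} i \sqrt{71}} = \frac{1}{81840 i \sqrt{142}} = \frac{\left(- \frac{1}{142}\right) i \sqrt{142}}{81840} = - \frac{i \sqrt{142}}{11621280}$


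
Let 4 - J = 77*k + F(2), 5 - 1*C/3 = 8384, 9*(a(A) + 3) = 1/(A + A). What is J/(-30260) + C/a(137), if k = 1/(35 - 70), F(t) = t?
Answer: 9378760339263/1119166100 ≈ 8380.1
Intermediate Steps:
a(A) = -3 + 1/(18*A) (a(A) = -3 + 1/(9*(A + A)) = -3 + 1/(9*((2*A))) = -3 + (1/(2*A))/9 = -3 + 1/(18*A))
C = -25137 (C = 15 - 3*8384 = 15 - 25152 = -25137)
k = -1/35 (k = 1/(-35) = -1/35 ≈ -0.028571)
J = 21/5 (J = 4 - (77*(-1/35) + 2) = 4 - (-11/5 + 2) = 4 - 1*(-⅕) = 4 + ⅕ = 21/5 ≈ 4.2000)
J/(-30260) + C/a(137) = (21/5)/(-30260) - 25137/(-3 + (1/18)/137) = (21/5)*(-1/30260) - 25137/(-3 + (1/18)*(1/137)) = -21/151300 - 25137/(-3 + 1/2466) = -21/151300 - 25137/(-7397/2466) = -21/151300 - 25137*(-2466/7397) = -21/151300 + 61987842/7397 = 9378760339263/1119166100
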